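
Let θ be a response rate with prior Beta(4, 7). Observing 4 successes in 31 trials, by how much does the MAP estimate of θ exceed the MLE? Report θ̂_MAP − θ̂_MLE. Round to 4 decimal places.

Posterior is Beta(8, 34); MAP = (8−1)/(42−2) = 7/40 ≈ 0.17500.
MLE ignores the prior: θ̂_MLE = k/n = 4/31 ≈ 0.12903.
Difference = 7/40 − 4/31 = 57/1240 ≈ 0.0460.

MAP − MLE = 0.0460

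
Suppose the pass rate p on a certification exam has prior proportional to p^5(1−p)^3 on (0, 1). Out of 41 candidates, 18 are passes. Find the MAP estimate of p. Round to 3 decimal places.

The prior density ∝ p^5(1−p)^3 is the kernel of Beta(6, 4).
Data: 18 successes in 41 trials. The binomial likelihood contributes p^18(1−p)^23, so the posterior is Beta(6+18, 4+23) = Beta(24, 27).
For Beta(a, b) with a, b > 1 the mode is (a−1)/(a+b−2) = 23/49 ≈ 0.469.

p̂_MAP = 0.469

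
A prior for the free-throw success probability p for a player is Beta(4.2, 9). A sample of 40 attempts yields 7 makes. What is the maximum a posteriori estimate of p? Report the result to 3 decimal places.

Prior: Beta(4.2, 9).
Data: 7 successes in 40 trials. The binomial likelihood contributes p^7(1−p)^33, so the posterior is Beta(4.2+7, 9+33) = Beta(11.2, 42).
For Beta(a, b) with a, b > 1 the mode is (a−1)/(a+b−2) = 10.2/51.2 ≈ 0.199.

p̂_MAP = 0.199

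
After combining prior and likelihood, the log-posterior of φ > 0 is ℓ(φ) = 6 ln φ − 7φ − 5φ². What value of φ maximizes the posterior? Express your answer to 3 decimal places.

ℓ'(φ) = 6/φ − 7 − 10φ. Setting this to zero and multiplying by φ: 10φ² + 7φ − 6 = 0.
φ = (−7 + √(7² + 4·10·6)) / (2·10) = (−7 + √289) / 20 = (−7 + 17)/20 = 1/2.
ℓ''(φ) = −6/φ² − 10 < 0, confirming a maximum.

φ̂_MAP = 0.500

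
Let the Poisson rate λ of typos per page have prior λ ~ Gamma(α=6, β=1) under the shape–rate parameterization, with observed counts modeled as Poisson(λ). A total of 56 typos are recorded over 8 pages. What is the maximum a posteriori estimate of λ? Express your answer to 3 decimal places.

λ̂_MAP = 6.778

Σxᵢ = 56, n = 8.
Posterior ∝ λ^5e^(−1λ) · λ^56e^(−8λ) = λ^61e^(−9λ), i.e. Gamma(shape=62, rate=9).
The mode of a Gamma(a, b) with a ≥ 1 (shape–rate) is (a−1)/b = 61/9 ≈ 6.778.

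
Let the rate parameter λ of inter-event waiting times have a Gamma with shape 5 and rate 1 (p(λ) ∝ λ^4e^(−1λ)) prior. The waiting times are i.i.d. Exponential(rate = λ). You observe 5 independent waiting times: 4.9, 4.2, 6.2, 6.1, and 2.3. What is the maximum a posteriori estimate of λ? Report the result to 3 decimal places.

The Exponential(rate=λ) likelihood is ∝ λ^n e^(−λΣtᵢ). Here n = 5 and Σtᵢ = 4.9 + 4.2 + 6.2 + 6.1 + 2.3 = 23.7.
Posterior ∝ λ^4e^(−1λ) · λ^5e^(−23.7λ) = λ^9e^(−24.7λ), i.e. Gamma(10, 24.7).
Mode = (a−1)/b = 9/24.7 ≈ 0.364.

λ̂_MAP = 0.364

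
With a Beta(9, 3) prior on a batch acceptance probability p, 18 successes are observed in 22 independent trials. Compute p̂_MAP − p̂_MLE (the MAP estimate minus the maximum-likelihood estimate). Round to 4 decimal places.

MAP − MLE = -0.0057

Posterior is Beta(27, 7); MAP = (27−1)/(34−2) = 26/32 ≈ 0.81250.
MLE ignores the prior: p̂_MLE = k/n = 18/22 ≈ 0.81818.
Difference = 26/32 − 18/22 = -1/176 ≈ -0.0057.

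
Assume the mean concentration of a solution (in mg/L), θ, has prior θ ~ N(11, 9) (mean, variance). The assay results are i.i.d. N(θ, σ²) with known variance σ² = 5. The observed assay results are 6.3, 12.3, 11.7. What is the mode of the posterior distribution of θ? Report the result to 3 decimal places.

n = 3; x̄ = (6.3 + 12.3 + 11.7)/3 = 30.3/3 = 10.1.
For a Normal prior and Normal likelihood with known variance, the posterior is Normal; its mode equals its mean, the precision-weighted average.
Prior precision 1/σ₀² = 1/9; data precision n/σ² = 3/5 = 0.6.
θ̂ = ((1/9)·11 + 0.6·10.1) / (1/9 + 0.6) = (3277/450)/(32/45) = 10.240625 ≈ 10.241.

θ̂_MAP = 10.241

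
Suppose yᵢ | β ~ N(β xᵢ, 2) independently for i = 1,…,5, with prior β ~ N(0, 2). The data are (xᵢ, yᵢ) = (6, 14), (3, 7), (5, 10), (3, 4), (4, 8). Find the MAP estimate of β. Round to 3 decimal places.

β̂_MAP = 2.073

log p(β | y) = −Σ(yᵢ − βxᵢ)²/(2·2) − β²/(2·2) + const.
Setting the derivative to zero: Σxᵢ(yᵢ − βxᵢ)/2 − β/2 = 0, so β = Σxᵢyᵢ / (Σxᵢ² + σ²/τ²).
Σxᵢyᵢ = 6·14 + 3·7 + 5·10 + 3·4 + 4·8 = 199; Σxᵢ² = 95; σ²/τ² = 1.
β̂_MAP = 199 / (95 + 1) = 199/96 ≈ 2.073.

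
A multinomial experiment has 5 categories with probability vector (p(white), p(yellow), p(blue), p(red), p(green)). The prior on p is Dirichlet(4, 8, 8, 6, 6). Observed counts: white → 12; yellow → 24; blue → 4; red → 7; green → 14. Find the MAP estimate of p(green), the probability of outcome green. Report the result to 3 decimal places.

The posterior is Dirichlet(αᵢ + nᵢ) = Dirichlet(16, 32, 12, 13, 20).
For a Dirichlet(a₁,…,a_K) with all aᵢ > 1, the mode has j-th component (aⱼ − 1)/(Σaᵢ − K).
Here Σaᵢ = 93 and K = 5, so p(green) = (20 − 1)/(93 − 5) = 19/88 ≈ 0.216.

MAP estimate of p(green) = 0.216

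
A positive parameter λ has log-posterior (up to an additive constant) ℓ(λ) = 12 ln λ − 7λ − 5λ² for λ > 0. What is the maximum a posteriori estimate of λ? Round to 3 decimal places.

λ̂_MAP = 0.800

ℓ'(λ) = 12/λ − 7 − 10λ. Setting this to zero and multiplying by λ: 10λ² + 7λ − 12 = 0.
λ = (−7 + √(7² + 4·10·12)) / (2·10) = (−7 + √529) / 20 = (−7 + 23)/20 = 4/5.
ℓ''(λ) = −12/λ² − 10 < 0, confirming a maximum.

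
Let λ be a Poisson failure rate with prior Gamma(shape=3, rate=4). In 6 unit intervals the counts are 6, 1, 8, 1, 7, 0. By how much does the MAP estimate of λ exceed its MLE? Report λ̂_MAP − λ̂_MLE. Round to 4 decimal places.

Σxᵢ = 23. Posterior is Gamma(26, 10); MAP = (26−1)/10 = 25/10 ≈ 2.50000.
MLE = x̄ = 23/6 ≈ 3.83333.
Difference = 25/10 − 23/6 = -4/3 ≈ -1.3333.

MAP − MLE = -1.3333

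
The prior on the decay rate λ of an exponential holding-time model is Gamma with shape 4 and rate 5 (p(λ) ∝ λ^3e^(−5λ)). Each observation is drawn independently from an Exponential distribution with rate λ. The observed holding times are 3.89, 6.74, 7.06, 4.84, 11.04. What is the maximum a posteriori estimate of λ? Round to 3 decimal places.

λ̂_MAP = 0.207

The Exponential(rate=λ) likelihood is ∝ λ^n e^(−λΣtᵢ). Here n = 5 and Σtᵢ = 3.89 + 6.74 + 7.06 + 4.84 + 11.04 = 33.57.
Posterior ∝ λ^3e^(−5λ) · λ^5e^(−33.57λ) = λ^8e^(−38.57λ), i.e. Gamma(9, 38.57).
Mode = (a−1)/b = 8/38.57 ≈ 0.207.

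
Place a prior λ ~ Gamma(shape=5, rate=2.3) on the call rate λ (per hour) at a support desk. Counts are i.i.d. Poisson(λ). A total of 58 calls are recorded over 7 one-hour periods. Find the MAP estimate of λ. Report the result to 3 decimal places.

Σxᵢ = 58, n = 7.
Posterior ∝ λ^4e^(−2.3λ) · λ^58e^(−7λ) = λ^62e^(−9.3λ), i.e. Gamma(shape=63, rate=9.3).
The mode of a Gamma(a, b) with a ≥ 1 (shape–rate) is (a−1)/b = 62/9.3 ≈ 6.667.

λ̂_MAP = 6.667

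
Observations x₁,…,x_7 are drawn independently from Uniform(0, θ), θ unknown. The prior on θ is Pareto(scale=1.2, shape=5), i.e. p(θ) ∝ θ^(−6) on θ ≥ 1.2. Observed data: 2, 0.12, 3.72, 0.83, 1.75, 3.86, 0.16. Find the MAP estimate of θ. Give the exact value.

The Uniform(0, θ) likelihood is θ^(−n) for θ ≥ max(xᵢ), zero otherwise. Here max(xᵢ) = 3.86.
Posterior ∝ θ^(−6) · θ^(−7) = θ^(−13) on θ ≥ max(1.2, 3.86) = 3.86.
This density is strictly decreasing in θ, so the posterior mode lies at the lower boundary of the support.

θ̂_MAP = 3.86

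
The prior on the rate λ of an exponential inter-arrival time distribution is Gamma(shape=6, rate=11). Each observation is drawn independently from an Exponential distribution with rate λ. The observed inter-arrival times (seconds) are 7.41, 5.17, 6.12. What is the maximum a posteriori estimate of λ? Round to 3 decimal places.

The Exponential(rate=λ) likelihood is ∝ λ^n e^(−λΣtᵢ). Here n = 3 and Σtᵢ = 7.41 + 5.17 + 6.12 = 18.70.
Posterior ∝ λ^5e^(−11λ) · λ^3e^(−18.70λ) = λ^8e^(−29.70λ), i.e. Gamma(9, 29.70).
Mode = (a−1)/b = 8/29.70 ≈ 0.269.

λ̂_MAP = 0.269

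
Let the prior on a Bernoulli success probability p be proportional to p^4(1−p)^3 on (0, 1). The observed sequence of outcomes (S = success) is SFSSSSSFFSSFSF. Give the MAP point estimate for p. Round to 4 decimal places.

The prior density ∝ p^4(1−p)^3 is the kernel of Beta(5, 4).
Data: 9 successes in 14 trials (from the sequence). The binomial likelihood contributes p^9(1−p)^5, so the posterior is Beta(5+9, 4+5) = Beta(14, 9).
For Beta(a, b) with a, b > 1 the mode is (a−1)/(a+b−2) = 13/21 ≈ 0.6190.

p̂_MAP = 0.6190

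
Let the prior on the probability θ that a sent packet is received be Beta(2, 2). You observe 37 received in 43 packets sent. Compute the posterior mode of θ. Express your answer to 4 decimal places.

Prior: Beta(2, 2).
Data: 37 successes in 43 trials. The binomial likelihood contributes θ^37(1−θ)^6, so the posterior is Beta(2+37, 2+6) = Beta(39, 8).
For Beta(a, b) with a, b > 1 the mode is (a−1)/(a+b−2) = 38/45 ≈ 0.8444.

θ̂_MAP = 0.8444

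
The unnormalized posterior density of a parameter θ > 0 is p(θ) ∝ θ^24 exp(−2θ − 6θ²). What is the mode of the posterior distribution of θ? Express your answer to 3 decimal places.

ℓ'(θ) = 24/θ − 2 − 12θ. Setting this to zero and multiplying by θ: 12θ² + 2θ − 24 = 0.
θ = (−2 + √(2² + 4·12·24)) / (2·12) = (−2 + √1156) / 24 = (−2 + 34)/24 = 4/3.
ℓ''(θ) = −24/θ² − 12 < 0, confirming a maximum.

θ̂_MAP = 1.333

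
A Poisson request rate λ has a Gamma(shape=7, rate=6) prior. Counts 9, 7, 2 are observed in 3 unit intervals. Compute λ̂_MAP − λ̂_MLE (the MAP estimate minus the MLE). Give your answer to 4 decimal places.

MAP − MLE = -3.3333

Σxᵢ = 18. Posterior is Gamma(25, 9); MAP = (25−1)/9 = 24/9 ≈ 2.66667.
MLE = x̄ = 18/3 ≈ 6.00000.
Difference = 24/9 − 18/3 = -10/3 ≈ -3.3333.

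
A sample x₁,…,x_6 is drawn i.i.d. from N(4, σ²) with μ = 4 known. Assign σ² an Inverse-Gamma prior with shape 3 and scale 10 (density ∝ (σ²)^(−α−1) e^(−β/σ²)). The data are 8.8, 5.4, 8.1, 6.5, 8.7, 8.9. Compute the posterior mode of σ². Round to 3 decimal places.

σ̂²_MAP = 8.154

Sum of squared deviations about the known mean: SS = (8.8−4)² + (5.4−4)² + (8.1−4)² + (6.5−4)² + (8.7−4)² + (8.9−4)² = 94.16.
The Normal likelihood contributes (σ²)^(−n/2) exp(−SS/(2σ²)), so the posterior is Inverse-Gamma(α + n/2, β + SS/2) = Inverse-Gamma(6, 57.08).
The mode of Inverse-Gamma(a, b) is b/(a+1) = 57.08/7 ≈ 8.154.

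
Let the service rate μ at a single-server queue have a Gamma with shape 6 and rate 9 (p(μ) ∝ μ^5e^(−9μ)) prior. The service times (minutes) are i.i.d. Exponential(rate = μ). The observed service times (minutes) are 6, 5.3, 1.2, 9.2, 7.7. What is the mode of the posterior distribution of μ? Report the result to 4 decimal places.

The Exponential(rate=μ) likelihood is ∝ μ^n e^(−μΣtᵢ). Here n = 5 and Σtᵢ = 6 + 5.3 + 1.2 + 9.2 + 7.7 = 29.4.
Posterior ∝ μ^5e^(−9μ) · μ^5e^(−29.4μ) = μ^10e^(−38.4μ), i.e. Gamma(11, 38.4).
Mode = (a−1)/b = 10/38.4 ≈ 0.2604.

μ̂_MAP = 0.2604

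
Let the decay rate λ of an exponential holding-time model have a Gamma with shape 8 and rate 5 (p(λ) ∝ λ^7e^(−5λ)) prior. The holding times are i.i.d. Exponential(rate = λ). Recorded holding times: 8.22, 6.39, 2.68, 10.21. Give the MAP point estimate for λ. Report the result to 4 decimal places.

The Exponential(rate=λ) likelihood is ∝ λ^n e^(−λΣtᵢ). Here n = 4 and Σtᵢ = 8.22 + 6.39 + 2.68 + 10.21 = 27.50.
Posterior ∝ λ^7e^(−5λ) · λ^4e^(−27.50λ) = λ^11e^(−32.50λ), i.e. Gamma(12, 32.50).
Mode = (a−1)/b = 11/32.50 ≈ 0.3385.

λ̂_MAP = 0.3385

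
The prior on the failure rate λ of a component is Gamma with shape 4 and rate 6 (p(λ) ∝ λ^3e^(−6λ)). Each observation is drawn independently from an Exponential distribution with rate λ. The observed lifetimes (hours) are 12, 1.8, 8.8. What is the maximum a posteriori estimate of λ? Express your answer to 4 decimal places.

The Exponential(rate=λ) likelihood is ∝ λ^n e^(−λΣtᵢ). Here n = 3 and Σtᵢ = 12 + 1.8 + 8.8 = 22.6.
Posterior ∝ λ^3e^(−6λ) · λ^3e^(−22.6λ) = λ^6e^(−28.6λ), i.e. Gamma(7, 28.6).
Mode = (a−1)/b = 6/28.6 ≈ 0.2098.

λ̂_MAP = 0.2098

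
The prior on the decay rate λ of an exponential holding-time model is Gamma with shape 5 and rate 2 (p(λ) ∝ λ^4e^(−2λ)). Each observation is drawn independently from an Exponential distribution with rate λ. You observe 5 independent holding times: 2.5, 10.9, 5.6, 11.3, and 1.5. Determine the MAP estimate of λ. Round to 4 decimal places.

The Exponential(rate=λ) likelihood is ∝ λ^n e^(−λΣtᵢ). Here n = 5 and Σtᵢ = 2.5 + 10.9 + 5.6 + 11.3 + 1.5 = 31.8.
Posterior ∝ λ^4e^(−2λ) · λ^5e^(−31.8λ) = λ^9e^(−33.8λ), i.e. Gamma(10, 33.8).
Mode = (a−1)/b = 9/33.8 ≈ 0.2663.

λ̂_MAP = 0.2663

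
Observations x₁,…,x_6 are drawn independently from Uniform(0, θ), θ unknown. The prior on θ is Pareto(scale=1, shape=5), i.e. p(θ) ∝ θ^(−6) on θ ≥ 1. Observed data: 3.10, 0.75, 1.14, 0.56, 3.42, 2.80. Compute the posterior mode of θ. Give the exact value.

The Uniform(0, θ) likelihood is θ^(−n) for θ ≥ max(xᵢ), zero otherwise. Here max(xᵢ) = 3.42.
Posterior ∝ θ^(−6) · θ^(−6) = θ^(−12) on θ ≥ max(1, 3.42) = 3.42.
This density is strictly decreasing in θ, so the posterior mode lies at the lower boundary of the support.

θ̂_MAP = 3.42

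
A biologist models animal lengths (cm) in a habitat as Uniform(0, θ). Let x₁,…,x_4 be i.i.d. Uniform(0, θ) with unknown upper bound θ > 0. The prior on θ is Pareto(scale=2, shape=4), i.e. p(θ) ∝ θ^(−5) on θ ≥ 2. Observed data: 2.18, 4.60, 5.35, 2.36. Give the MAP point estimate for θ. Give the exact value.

θ̂_MAP = 5.35

The Uniform(0, θ) likelihood is θ^(−n) for θ ≥ max(xᵢ), zero otherwise. Here max(xᵢ) = 5.35.
Posterior ∝ θ^(−5) · θ^(−4) = θ^(−9) on θ ≥ max(2, 5.35) = 5.35.
This density is strictly decreasing in θ, so the posterior mode lies at the lower boundary of the support.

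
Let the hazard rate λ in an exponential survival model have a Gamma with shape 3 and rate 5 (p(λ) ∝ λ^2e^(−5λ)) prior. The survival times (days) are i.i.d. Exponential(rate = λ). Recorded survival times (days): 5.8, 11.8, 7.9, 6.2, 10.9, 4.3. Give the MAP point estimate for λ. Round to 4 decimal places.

The Exponential(rate=λ) likelihood is ∝ λ^n e^(−λΣtᵢ). Here n = 6 and Σtᵢ = 5.8 + 11.8 + 7.9 + 6.2 + 10.9 + 4.3 = 46.9.
Posterior ∝ λ^2e^(−5λ) · λ^6e^(−46.9λ) = λ^8e^(−51.9λ), i.e. Gamma(9, 51.9).
Mode = (a−1)/b = 8/51.9 ≈ 0.1541.

λ̂_MAP = 0.1541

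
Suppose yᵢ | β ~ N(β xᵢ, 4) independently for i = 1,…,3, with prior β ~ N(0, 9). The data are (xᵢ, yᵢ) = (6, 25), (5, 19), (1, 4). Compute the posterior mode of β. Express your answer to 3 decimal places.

β̂_MAP = 3.988

log p(β | y) = −Σ(yᵢ − βxᵢ)²/(2·4) − β²/(2·9) + const.
Setting the derivative to zero: Σxᵢ(yᵢ − βxᵢ)/4 − β/9 = 0, so β = Σxᵢyᵢ / (Σxᵢ² + σ²/τ²).
Σxᵢyᵢ = 6·25 + 5·19 + 1·4 = 249; Σxᵢ² = 62; σ²/τ² = 4/9.
β̂_MAP = 249 / (62 + 4/9) = 249/(562/9) = 2241/562 ≈ 3.988.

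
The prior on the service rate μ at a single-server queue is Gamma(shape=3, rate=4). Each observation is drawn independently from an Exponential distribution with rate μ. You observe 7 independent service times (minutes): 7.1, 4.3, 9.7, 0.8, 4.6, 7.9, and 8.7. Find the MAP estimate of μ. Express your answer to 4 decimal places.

The Exponential(rate=μ) likelihood is ∝ μ^n e^(−μΣtᵢ). Here n = 7 and Σtᵢ = 7.1 + 4.3 + 9.7 + 0.8 + 4.6 + 7.9 + 8.7 = 43.1.
Posterior ∝ μ^2e^(−4μ) · μ^7e^(−43.1μ) = μ^9e^(−47.1μ), i.e. Gamma(10, 47.1).
Mode = (a−1)/b = 9/47.1 ≈ 0.1911.

μ̂_MAP = 0.1911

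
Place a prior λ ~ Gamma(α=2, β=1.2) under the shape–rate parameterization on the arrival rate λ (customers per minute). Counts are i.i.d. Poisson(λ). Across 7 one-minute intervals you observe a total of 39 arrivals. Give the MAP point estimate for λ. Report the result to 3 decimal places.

λ̂_MAP = 4.878

Σxᵢ = 39, n = 7.
Posterior ∝ λe^(−1.2λ) · λ^39e^(−7λ) = λ^40e^(−8.2λ), i.e. Gamma(shape=41, rate=8.2).
The mode of a Gamma(a, b) with a ≥ 1 (shape–rate) is (a−1)/b = 40/8.2 ≈ 4.878.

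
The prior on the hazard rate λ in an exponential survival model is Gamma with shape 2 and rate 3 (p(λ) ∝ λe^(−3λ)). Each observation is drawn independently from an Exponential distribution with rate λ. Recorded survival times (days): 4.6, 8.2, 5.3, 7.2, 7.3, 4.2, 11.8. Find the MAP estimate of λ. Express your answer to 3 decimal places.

The Exponential(rate=λ) likelihood is ∝ λ^n e^(−λΣtᵢ). Here n = 7 and Σtᵢ = 4.6 + 8.2 + 5.3 + 7.2 + 7.3 + 4.2 + 11.8 = 48.6.
Posterior ∝ λe^(−3λ) · λ^7e^(−48.6λ) = λ^8e^(−51.6λ), i.e. Gamma(9, 51.6).
Mode = (a−1)/b = 8/51.6 ≈ 0.155.

λ̂_MAP = 0.155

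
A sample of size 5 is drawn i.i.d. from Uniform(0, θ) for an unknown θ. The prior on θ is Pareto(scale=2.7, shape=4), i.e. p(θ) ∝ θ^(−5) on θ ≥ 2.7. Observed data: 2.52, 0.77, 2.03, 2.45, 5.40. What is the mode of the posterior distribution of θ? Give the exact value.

The Uniform(0, θ) likelihood is θ^(−n) for θ ≥ max(xᵢ), zero otherwise. Here max(xᵢ) = 5.40.
Posterior ∝ θ^(−5) · θ^(−5) = θ^(−10) on θ ≥ max(2.7, 5.40) = 5.40.
This density is strictly decreasing in θ, so the posterior mode lies at the lower boundary of the support.

θ̂_MAP = 5.40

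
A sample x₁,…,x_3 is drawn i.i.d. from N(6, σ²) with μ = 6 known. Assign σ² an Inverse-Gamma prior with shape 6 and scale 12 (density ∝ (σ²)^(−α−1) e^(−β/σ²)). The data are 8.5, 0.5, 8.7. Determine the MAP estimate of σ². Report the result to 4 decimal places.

σ̂²_MAP = 3.9876

Sum of squared deviations about the known mean: SS = (8.5−6)² + (0.5−6)² + (8.7−6)² = 43.79.
The Normal likelihood contributes (σ²)^(−n/2) exp(−SS/(2σ²)), so the posterior is Inverse-Gamma(α + n/2, β + SS/2) = Inverse-Gamma(7.5, 33.895).
The mode of Inverse-Gamma(a, b) is b/(a+1) = 33.895/8.5 ≈ 3.9876.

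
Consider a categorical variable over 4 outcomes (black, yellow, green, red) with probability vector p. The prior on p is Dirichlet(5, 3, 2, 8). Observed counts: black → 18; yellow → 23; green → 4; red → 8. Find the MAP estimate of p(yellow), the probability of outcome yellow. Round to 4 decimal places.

MAP estimate of p(yellow) = 0.3731

The posterior is Dirichlet(αᵢ + nᵢ) = Dirichlet(23, 26, 6, 16).
For a Dirichlet(a₁,…,a_K) with all aᵢ > 1, the mode has j-th component (aⱼ − 1)/(Σaᵢ − K).
Here Σaᵢ = 71 and K = 4, so p(yellow) = (26 − 1)/(71 − 4) = 25/67 ≈ 0.3731.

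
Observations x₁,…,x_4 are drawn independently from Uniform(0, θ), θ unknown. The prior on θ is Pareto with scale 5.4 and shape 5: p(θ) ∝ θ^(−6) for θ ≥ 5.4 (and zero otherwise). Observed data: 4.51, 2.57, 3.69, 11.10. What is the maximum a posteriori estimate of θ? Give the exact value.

The Uniform(0, θ) likelihood is θ^(−n) for θ ≥ max(xᵢ), zero otherwise. Here max(xᵢ) = 11.10.
Posterior ∝ θ^(−6) · θ^(−4) = θ^(−10) on θ ≥ max(5.4, 11.10) = 11.10.
This density is strictly decreasing in θ, so the posterior mode lies at the lower boundary of the support.

θ̂_MAP = 11.10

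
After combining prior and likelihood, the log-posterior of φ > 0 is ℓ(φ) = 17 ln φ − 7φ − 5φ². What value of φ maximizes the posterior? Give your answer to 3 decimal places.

φ̂_MAP = 1.000

ℓ'(φ) = 17/φ − 7 − 10φ. Setting this to zero and multiplying by φ: 10φ² + 7φ − 17 = 0.
φ = (−7 + √(7² + 4·10·17)) / (2·10) = (−7 + √729) / 20 = (−7 + 27)/20 = 1.
ℓ''(φ) = −17/φ² − 10 < 0, confirming a maximum.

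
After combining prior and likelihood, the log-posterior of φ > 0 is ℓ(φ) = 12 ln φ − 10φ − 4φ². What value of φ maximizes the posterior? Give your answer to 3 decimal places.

φ̂_MAP = 0.750

ℓ'(φ) = 12/φ − 10 − 8φ. Setting this to zero and multiplying by φ: 8φ² + 10φ − 12 = 0.
φ = (−10 + √(10² + 4·8·12)) / (2·8) = (−10 + √484) / 16 = (−10 + 22)/16 = 3/4.
ℓ''(φ) = −12/φ² − 8 < 0, confirming a maximum.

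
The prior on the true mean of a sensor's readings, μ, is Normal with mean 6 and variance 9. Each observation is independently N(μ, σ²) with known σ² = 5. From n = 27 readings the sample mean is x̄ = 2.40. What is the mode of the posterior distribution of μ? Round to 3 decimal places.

n = 27, x̄ = 2.40.
For a Normal prior and Normal likelihood with known variance, the posterior is Normal; its mode equals its mean, the precision-weighted average.
Prior precision 1/σ₀² = 1/9; data precision n/σ² = 27/5 = 5.4.
μ̂ = ((1/9)·6 + 5.4·2.4) / (1/9 + 5.4) = (1022/75)/(248/45) = 1533/620 ≈ 2.473.

μ̂_MAP = 2.473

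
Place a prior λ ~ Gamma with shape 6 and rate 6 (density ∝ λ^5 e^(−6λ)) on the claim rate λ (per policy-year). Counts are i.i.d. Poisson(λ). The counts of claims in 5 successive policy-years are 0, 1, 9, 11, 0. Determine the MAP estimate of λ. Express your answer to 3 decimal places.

Σxᵢ = 0+1+9+11+0 = 21, with n = 5.
Posterior ∝ λ^5e^(−6λ) · λ^21e^(−5λ) = λ^26e^(−11λ), i.e. Gamma(shape=27, rate=11).
The mode of a Gamma(a, b) with a ≥ 1 (shape–rate) is (a−1)/b = 26/11 ≈ 2.364.

λ̂_MAP = 2.364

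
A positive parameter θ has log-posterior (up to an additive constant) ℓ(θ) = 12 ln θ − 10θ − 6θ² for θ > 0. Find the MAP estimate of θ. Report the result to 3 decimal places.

θ̂_MAP = 0.667

ℓ'(θ) = 12/θ − 10 − 12θ. Setting this to zero and multiplying by θ: 12θ² + 10θ − 12 = 0.
θ = (−10 + √(10² + 4·12·12)) / (2·12) = (−10 + √676) / 24 = (−10 + 26)/24 = 2/3.
ℓ''(θ) = −12/θ² − 12 < 0, confirming a maximum.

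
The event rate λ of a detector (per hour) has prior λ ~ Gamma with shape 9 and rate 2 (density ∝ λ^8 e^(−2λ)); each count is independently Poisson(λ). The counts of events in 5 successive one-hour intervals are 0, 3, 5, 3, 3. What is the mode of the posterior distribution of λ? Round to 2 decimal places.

λ̂_MAP = 3.14

Σxᵢ = 0+3+5+3+3 = 14, with n = 5.
Posterior ∝ λ^8e^(−2λ) · λ^14e^(−5λ) = λ^22e^(−7λ), i.e. Gamma(shape=23, rate=7).
The mode of a Gamma(a, b) with a ≥ 1 (shape–rate) is (a−1)/b = 22/7 ≈ 3.14.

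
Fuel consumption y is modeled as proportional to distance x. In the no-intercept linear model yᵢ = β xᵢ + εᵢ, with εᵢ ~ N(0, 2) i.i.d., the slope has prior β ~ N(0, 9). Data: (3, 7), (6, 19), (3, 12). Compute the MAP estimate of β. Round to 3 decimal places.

log p(β | y) = −Σ(yᵢ − βxᵢ)²/(2·2) − β²/(2·9) + const.
Setting the derivative to zero: Σxᵢ(yᵢ − βxᵢ)/2 − β/9 = 0, so β = Σxᵢyᵢ / (Σxᵢ² + σ²/τ²).
Σxᵢyᵢ = 3·7 + 6·19 + 3·12 = 171; Σxᵢ² = 54; σ²/τ² = 2/9.
β̂_MAP = 171 / (54 + 2/9) = 171/(488/9) = 1539/488 ≈ 3.154.

β̂_MAP = 3.154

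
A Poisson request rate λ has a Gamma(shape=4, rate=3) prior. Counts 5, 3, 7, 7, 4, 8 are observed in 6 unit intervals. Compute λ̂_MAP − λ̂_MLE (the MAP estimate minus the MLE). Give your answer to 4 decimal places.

MAP − MLE = -1.5556

Σxᵢ = 34. Posterior is Gamma(38, 9); MAP = (38−1)/9 = 37/9 ≈ 4.11111.
MLE = x̄ = 34/6 ≈ 5.66667.
Difference = 37/9 − 34/6 = -14/9 ≈ -1.5556.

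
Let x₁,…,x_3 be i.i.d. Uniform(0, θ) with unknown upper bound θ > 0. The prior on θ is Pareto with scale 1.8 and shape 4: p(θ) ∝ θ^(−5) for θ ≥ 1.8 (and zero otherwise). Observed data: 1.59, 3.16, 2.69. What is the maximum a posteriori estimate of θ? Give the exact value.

θ̂_MAP = 3.16

The Uniform(0, θ) likelihood is θ^(−n) for θ ≥ max(xᵢ), zero otherwise. Here max(xᵢ) = 3.16.
Posterior ∝ θ^(−5) · θ^(−3) = θ^(−8) on θ ≥ max(1.8, 3.16) = 3.16.
This density is strictly decreasing in θ, so the posterior mode lies at the lower boundary of the support.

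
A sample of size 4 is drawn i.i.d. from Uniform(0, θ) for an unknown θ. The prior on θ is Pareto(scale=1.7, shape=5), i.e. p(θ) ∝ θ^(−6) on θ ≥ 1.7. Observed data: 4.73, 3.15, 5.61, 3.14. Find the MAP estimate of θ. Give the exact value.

θ̂_MAP = 5.61

The Uniform(0, θ) likelihood is θ^(−n) for θ ≥ max(xᵢ), zero otherwise. Here max(xᵢ) = 5.61.
Posterior ∝ θ^(−6) · θ^(−4) = θ^(−10) on θ ≥ max(1.7, 5.61) = 5.61.
This density is strictly decreasing in θ, so the posterior mode lies at the lower boundary of the support.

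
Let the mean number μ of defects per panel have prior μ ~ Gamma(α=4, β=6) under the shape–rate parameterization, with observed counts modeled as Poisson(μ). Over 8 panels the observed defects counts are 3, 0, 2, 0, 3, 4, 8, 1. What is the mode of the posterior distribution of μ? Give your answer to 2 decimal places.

μ̂_MAP = 1.71

Σxᵢ = 3+0+2+0+3+4+8+1 = 21, with n = 8.
Posterior ∝ μ^3e^(−6μ) · μ^21e^(−8μ) = μ^24e^(−14μ), i.e. Gamma(shape=25, rate=14).
The mode of a Gamma(a, b) with a ≥ 1 (shape–rate) is (a−1)/b = 24/14 ≈ 1.71.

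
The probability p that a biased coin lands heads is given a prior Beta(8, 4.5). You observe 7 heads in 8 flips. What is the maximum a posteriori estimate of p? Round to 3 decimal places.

Prior: Beta(8, 4.5).
Data: 7 successes in 8 trials. The binomial likelihood contributes p^7(1−p)^1, so the posterior is Beta(8+7, 4.5+1) = Beta(15, 5.5).
For Beta(a, b) with a, b > 1 the mode is (a−1)/(a+b−2) = 14/18.5 ≈ 0.757.

p̂_MAP = 0.757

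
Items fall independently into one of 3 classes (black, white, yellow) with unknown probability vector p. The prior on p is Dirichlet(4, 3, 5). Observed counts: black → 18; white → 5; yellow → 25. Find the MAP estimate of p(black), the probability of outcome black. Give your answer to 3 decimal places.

MAP estimate of p(black) = 0.368

The posterior is Dirichlet(αᵢ + nᵢ) = Dirichlet(22, 8, 30).
For a Dirichlet(a₁,…,a_K) with all aᵢ > 1, the mode has j-th component (aⱼ − 1)/(Σaᵢ − K).
Here Σaᵢ = 60 and K = 3, so p(black) = (22 − 1)/(60 − 3) = 21/57 ≈ 0.368.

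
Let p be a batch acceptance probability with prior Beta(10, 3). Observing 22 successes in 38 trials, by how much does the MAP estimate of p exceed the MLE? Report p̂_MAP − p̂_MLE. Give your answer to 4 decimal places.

MAP − MLE = 0.0537

Posterior is Beta(32, 19); MAP = (32−1)/(51−2) = 31/49 ≈ 0.63265.
MLE ignores the prior: p̂_MLE = k/n = 22/38 ≈ 0.57895.
Difference = 31/49 − 22/38 = 50/931 ≈ 0.0537.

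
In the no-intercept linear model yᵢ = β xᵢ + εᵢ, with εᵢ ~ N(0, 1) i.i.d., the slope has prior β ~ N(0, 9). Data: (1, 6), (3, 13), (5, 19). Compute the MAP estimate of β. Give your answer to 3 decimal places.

β̂_MAP = 3.987

log p(β | y) = −Σ(yᵢ − βxᵢ)²/(2·1) − β²/(2·9) + const.
Setting the derivative to zero: Σxᵢ(yᵢ − βxᵢ)/1 − β/9 = 0, so β = Σxᵢyᵢ / (Σxᵢ² + σ²/τ²).
Σxᵢyᵢ = 1·6 + 3·13 + 5·19 = 140; Σxᵢ² = 35; σ²/τ² = 1/9.
β̂_MAP = 140 / (35 + 1/9) = 140/(316/9) = 315/79 ≈ 3.987.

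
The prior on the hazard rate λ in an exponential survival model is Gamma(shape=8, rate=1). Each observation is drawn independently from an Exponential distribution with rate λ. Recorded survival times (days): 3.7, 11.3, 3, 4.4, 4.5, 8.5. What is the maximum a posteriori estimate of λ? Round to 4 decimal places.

λ̂_MAP = 0.3571

The Exponential(rate=λ) likelihood is ∝ λ^n e^(−λΣtᵢ). Here n = 6 and Σtᵢ = 3.7 + 11.3 + 3 + 4.4 + 4.5 + 8.5 = 35.4.
Posterior ∝ λ^7e^(−1λ) · λ^6e^(−35.4λ) = λ^13e^(−36.4λ), i.e. Gamma(14, 36.4).
Mode = (a−1)/b = 13/36.4 ≈ 0.3571.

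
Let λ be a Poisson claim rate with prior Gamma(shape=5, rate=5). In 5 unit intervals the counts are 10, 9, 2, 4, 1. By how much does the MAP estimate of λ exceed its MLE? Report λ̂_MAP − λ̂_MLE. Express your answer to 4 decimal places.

MAP − MLE = -2.2000

Σxᵢ = 26. Posterior is Gamma(31, 10); MAP = (31−1)/10 = 30/10 ≈ 3.00000.
MLE = x̄ = 26/5 ≈ 5.20000.
Difference = 30/10 − 26/5 = -11/5 ≈ -2.2000.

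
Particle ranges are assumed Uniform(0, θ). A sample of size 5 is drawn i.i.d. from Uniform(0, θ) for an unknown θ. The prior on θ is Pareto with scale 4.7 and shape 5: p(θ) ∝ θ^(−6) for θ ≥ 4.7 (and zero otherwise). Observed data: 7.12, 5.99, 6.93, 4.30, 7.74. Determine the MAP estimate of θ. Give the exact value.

θ̂_MAP = 7.74

The Uniform(0, θ) likelihood is θ^(−n) for θ ≥ max(xᵢ), zero otherwise. Here max(xᵢ) = 7.74.
Posterior ∝ θ^(−6) · θ^(−5) = θ^(−11) on θ ≥ max(4.7, 7.74) = 7.74.
This density is strictly decreasing in θ, so the posterior mode lies at the lower boundary of the support.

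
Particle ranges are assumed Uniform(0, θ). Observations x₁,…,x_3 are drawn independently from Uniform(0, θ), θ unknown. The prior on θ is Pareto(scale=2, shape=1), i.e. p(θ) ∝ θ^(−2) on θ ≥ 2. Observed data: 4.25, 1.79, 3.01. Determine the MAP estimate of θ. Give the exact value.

The Uniform(0, θ) likelihood is θ^(−n) for θ ≥ max(xᵢ), zero otherwise. Here max(xᵢ) = 4.25.
Posterior ∝ θ^(−2) · θ^(−3) = θ^(−5) on θ ≥ max(2, 4.25) = 4.25.
This density is strictly decreasing in θ, so the posterior mode lies at the lower boundary of the support.

θ̂_MAP = 4.25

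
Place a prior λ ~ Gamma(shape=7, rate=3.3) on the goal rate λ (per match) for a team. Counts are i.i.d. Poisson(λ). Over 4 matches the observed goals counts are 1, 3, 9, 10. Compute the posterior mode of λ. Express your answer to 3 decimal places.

Σxᵢ = 1+3+9+10 = 23, with n = 4.
Posterior ∝ λ^6e^(−3.3λ) · λ^23e^(−4λ) = λ^29e^(−7.3λ), i.e. Gamma(shape=30, rate=7.3).
The mode of a Gamma(a, b) with a ≥ 1 (shape–rate) is (a−1)/b = 29/7.3 ≈ 3.973.

λ̂_MAP = 3.973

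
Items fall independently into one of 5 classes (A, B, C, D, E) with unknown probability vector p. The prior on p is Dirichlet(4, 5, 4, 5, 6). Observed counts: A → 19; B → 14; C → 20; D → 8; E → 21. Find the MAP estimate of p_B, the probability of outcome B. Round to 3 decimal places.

The posterior is Dirichlet(αᵢ + nᵢ) = Dirichlet(23, 19, 24, 13, 27).
For a Dirichlet(a₁,…,a_K) with all aᵢ > 1, the mode has j-th component (aⱼ − 1)/(Σaᵢ − K).
Here Σaᵢ = 106 and K = 5, so p_B = (19 − 1)/(106 − 5) = 18/101 ≈ 0.178.

MAP estimate of p_B = 0.178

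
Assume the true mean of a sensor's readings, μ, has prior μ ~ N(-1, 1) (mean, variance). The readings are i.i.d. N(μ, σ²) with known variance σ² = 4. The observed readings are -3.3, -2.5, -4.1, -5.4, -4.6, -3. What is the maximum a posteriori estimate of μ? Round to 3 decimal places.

n = 6; x̄ = ((-3.3) + (-2.5) + (-4.1) + (-5.4) + (-4.6) + (-3))/6 = -22.9/6 = -229/60 ≈ -3.8167.
For a Normal prior and Normal likelihood with known variance, the posterior is Normal; its mode equals its mean, the precision-weighted average.
Prior precision 1/σ₀² = 1/1 = 1; data precision n/σ² = 6/4 = 1.5.
μ̂ = (1·(-1) + 1.5·(-229/60)) / (1 + 1.5) = (-6.725)/2.5 = -2.690.

μ̂_MAP = -2.690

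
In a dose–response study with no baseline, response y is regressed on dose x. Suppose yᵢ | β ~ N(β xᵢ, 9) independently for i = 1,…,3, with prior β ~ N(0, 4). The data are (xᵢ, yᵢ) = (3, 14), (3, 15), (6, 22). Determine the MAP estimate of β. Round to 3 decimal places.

β̂_MAP = 3.893

log p(β | y) = −Σ(yᵢ − βxᵢ)²/(2·9) − β²/(2·4) + const.
Setting the derivative to zero: Σxᵢ(yᵢ − βxᵢ)/9 − β/4 = 0, so β = Σxᵢyᵢ / (Σxᵢ² + σ²/τ²).
Σxᵢyᵢ = 3·14 + 3·15 + 6·22 = 219; Σxᵢ² = 54; σ²/τ² = 2.25.
β̂_MAP = 219 / (54 + 2.25) = 219/56.25 ≈ 3.893.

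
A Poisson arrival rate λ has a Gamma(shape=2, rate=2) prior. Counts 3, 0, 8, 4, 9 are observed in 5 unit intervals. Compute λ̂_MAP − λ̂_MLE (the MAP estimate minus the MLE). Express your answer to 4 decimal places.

Σxᵢ = 24. Posterior is Gamma(26, 7); MAP = (26−1)/7 = 25/7 ≈ 3.57143.
MLE = x̄ = 24/5 ≈ 4.80000.
Difference = 25/7 − 24/5 = -43/35 ≈ -1.2286.

MAP − MLE = -1.2286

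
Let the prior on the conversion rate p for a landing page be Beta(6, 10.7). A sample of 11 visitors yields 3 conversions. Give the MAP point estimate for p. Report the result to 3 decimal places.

Prior: Beta(6, 10.7).
Data: 3 successes in 11 trials. The binomial likelihood contributes p^3(1−p)^8, so the posterior is Beta(6+3, 10.7+8) = Beta(9, 18.7).
For Beta(a, b) with a, b > 1 the mode is (a−1)/(a+b−2) = 8/25.7 ≈ 0.311.

p̂_MAP = 0.311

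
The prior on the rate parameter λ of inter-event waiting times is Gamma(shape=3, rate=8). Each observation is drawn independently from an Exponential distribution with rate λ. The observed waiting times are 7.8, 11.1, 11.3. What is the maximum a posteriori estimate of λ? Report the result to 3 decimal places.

λ̂_MAP = 0.131

The Exponential(rate=λ) likelihood is ∝ λ^n e^(−λΣtᵢ). Here n = 3 and Σtᵢ = 7.8 + 11.1 + 11.3 = 30.2.
Posterior ∝ λ^2e^(−8λ) · λ^3e^(−30.2λ) = λ^5e^(−38.2λ), i.e. Gamma(6, 38.2).
Mode = (a−1)/b = 5/38.2 ≈ 0.131.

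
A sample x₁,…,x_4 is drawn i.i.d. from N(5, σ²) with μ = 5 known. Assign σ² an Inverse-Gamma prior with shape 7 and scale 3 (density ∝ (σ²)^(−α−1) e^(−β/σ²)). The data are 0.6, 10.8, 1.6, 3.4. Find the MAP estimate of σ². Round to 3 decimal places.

Sum of squared deviations about the known mean: SS = (0.6−5)² + (10.8−5)² + (1.6−5)² + (3.4−5)² = 67.12.
The Normal likelihood contributes (σ²)^(−n/2) exp(−SS/(2σ²)), so the posterior is Inverse-Gamma(α + n/2, β + SS/2) = Inverse-Gamma(9, 36.56).
The mode of Inverse-Gamma(a, b) is b/(a+1) = 36.56/10 ≈ 3.656.

σ̂²_MAP = 3.656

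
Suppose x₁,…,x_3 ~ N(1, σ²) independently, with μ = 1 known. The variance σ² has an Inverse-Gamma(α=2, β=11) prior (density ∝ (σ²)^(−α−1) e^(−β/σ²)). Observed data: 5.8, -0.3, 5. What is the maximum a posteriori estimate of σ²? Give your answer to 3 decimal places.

σ̂²_MAP = 6.970

Sum of squared deviations about the known mean: SS = (5.8−1)² + (-0.3−1)² + (5−1)² = 40.73.
The Normal likelihood contributes (σ²)^(−n/2) exp(−SS/(2σ²)), so the posterior is Inverse-Gamma(α + n/2, β + SS/2) = Inverse-Gamma(3.5, 31.365).
The mode of Inverse-Gamma(a, b) is b/(a+1) = 31.365/4.5 ≈ 6.970.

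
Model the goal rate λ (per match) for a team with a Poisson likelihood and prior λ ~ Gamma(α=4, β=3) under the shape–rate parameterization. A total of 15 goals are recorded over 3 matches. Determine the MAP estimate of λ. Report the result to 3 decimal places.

Σxᵢ = 15, n = 3.
Posterior ∝ λ^3e^(−3λ) · λ^15e^(−3λ) = λ^18e^(−6λ), i.e. Gamma(shape=19, rate=6).
The mode of a Gamma(a, b) with a ≥ 1 (shape–rate) is (a−1)/b = 18/6 ≈ 3.000.

λ̂_MAP = 3.000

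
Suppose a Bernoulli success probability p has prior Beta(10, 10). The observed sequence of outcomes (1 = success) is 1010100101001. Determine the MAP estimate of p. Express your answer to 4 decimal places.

p̂_MAP = 0.4839

Prior: Beta(10, 10).
Data: 6 successes in 13 trials (from the sequence). The binomial likelihood contributes p^6(1−p)^7, so the posterior is Beta(10+6, 10+7) = Beta(16, 17).
For Beta(a, b) with a, b > 1 the mode is (a−1)/(a+b−2) = 15/31 ≈ 0.4839.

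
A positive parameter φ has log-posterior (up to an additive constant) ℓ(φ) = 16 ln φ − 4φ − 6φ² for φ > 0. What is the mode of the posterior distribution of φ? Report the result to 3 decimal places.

φ̂_MAP = 1.000

ℓ'(φ) = 16/φ − 4 − 12φ. Setting this to zero and multiplying by φ: 12φ² + 4φ − 16 = 0.
φ = (−4 + √(4² + 4·12·16)) / (2·12) = (−4 + √784) / 24 = (−4 + 28)/24 = 1.
ℓ''(φ) = −16/φ² − 12 < 0, confirming a maximum.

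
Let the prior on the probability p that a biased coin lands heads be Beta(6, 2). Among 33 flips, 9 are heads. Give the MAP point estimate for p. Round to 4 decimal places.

p̂_MAP = 0.3590

Prior: Beta(6, 2).
Data: 9 successes in 33 trials. The binomial likelihood contributes p^9(1−p)^24, so the posterior is Beta(6+9, 2+24) = Beta(15, 26).
For Beta(a, b) with a, b > 1 the mode is (a−1)/(a+b−2) = 14/39 ≈ 0.3590.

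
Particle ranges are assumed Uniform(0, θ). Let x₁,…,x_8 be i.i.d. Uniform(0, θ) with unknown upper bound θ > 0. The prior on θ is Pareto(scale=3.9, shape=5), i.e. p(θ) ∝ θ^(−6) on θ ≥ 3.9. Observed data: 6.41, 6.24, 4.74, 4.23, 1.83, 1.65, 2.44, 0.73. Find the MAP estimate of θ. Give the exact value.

θ̂_MAP = 6.41

The Uniform(0, θ) likelihood is θ^(−n) for θ ≥ max(xᵢ), zero otherwise. Here max(xᵢ) = 6.41.
Posterior ∝ θ^(−6) · θ^(−8) = θ^(−14) on θ ≥ max(3.9, 6.41) = 6.41.
This density is strictly decreasing in θ, so the posterior mode lies at the lower boundary of the support.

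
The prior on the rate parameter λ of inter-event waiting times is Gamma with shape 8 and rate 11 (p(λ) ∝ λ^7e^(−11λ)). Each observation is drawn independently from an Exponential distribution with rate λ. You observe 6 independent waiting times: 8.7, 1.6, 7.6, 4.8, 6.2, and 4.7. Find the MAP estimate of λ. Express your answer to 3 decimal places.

The Exponential(rate=λ) likelihood is ∝ λ^n e^(−λΣtᵢ). Here n = 6 and Σtᵢ = 8.7 + 1.6 + 7.6 + 4.8 + 6.2 + 4.7 = 33.6.
Posterior ∝ λ^7e^(−11λ) · λ^6e^(−33.6λ) = λ^13e^(−44.6λ), i.e. Gamma(14, 44.6).
Mode = (a−1)/b = 13/44.6 ≈ 0.291.

λ̂_MAP = 0.291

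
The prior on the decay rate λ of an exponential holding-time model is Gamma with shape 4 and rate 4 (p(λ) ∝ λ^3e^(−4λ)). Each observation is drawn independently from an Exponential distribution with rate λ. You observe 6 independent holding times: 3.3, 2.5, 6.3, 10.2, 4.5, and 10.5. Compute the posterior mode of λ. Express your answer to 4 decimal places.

The Exponential(rate=λ) likelihood is ∝ λ^n e^(−λΣtᵢ). Here n = 6 and Σtᵢ = 3.3 + 2.5 + 6.3 + 10.2 + 4.5 + 10.5 = 37.3.
Posterior ∝ λ^3e^(−4λ) · λ^6e^(−37.3λ) = λ^9e^(−41.3λ), i.e. Gamma(10, 41.3).
Mode = (a−1)/b = 9/41.3 ≈ 0.2179.

λ̂_MAP = 0.2179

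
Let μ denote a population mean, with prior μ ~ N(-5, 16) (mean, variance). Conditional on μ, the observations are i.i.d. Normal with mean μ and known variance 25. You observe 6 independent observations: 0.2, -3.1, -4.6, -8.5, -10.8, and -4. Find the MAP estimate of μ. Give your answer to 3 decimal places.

n = 6; x̄ = (0.2 + (-3.1) + (-4.6) + (-8.5) + (-10.8) + (-4))/6 = -30.8/6 = -77/15 ≈ -5.1333.
For a Normal prior and Normal likelihood with known variance, the posterior is Normal; its mode equals its mean, the precision-weighted average.
Prior precision 1/σ₀² = 1/16 = 0.0625; data precision n/σ² = 6/25 = 0.24.
μ̂ = (0.0625·(-5) + 0.24·(-77/15)) / (0.0625 + 0.24) = (-1.5445)/0.3025 = -3089/605 ≈ -5.106.

μ̂_MAP = -5.106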